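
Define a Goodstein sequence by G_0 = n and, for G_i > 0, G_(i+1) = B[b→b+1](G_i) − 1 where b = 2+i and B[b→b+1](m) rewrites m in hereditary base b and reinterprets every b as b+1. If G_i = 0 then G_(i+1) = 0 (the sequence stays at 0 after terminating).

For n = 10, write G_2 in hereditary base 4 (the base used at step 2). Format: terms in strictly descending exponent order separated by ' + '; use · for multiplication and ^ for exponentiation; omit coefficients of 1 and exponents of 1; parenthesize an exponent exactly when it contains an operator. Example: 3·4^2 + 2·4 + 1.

4^(4 + 1) + 1

10 —HB2→ 2^(2 + 1) + 2 —bump→ 3^(3 + 1) + 3 = 84 —(−1)→ 83
83 —HB3→ 3^(3 + 1) + 2 —bump→ 4^(4 + 1) + 2 = 1026 —(−1)→ 1025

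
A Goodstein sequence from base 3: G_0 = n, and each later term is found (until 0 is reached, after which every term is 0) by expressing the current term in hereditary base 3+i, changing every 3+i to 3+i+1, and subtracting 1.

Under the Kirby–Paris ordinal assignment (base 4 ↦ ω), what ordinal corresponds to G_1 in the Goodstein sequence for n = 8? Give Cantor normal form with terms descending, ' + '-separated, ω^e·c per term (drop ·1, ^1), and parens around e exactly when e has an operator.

step 0: 8 = 2·3 + 2; sub 4 for 3: 2·4 + 2; = 10; G_1 = 10−1 = 9
step 1: 9 = 2·4 + 1; sub 5 for 4: 2·5 + 1; = 11; G_2 = 11−1 = 10

ω·2 + 1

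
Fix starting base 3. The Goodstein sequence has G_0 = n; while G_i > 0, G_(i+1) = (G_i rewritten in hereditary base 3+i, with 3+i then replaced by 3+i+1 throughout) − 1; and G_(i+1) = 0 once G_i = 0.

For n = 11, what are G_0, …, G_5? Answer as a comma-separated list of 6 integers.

(0) 11|_3 = 3^2 + 2 ↦ 4^2 + 2|_4 = 18 ⇒ 17
(1) 17|_4 = 4^2 + 1 ↦ 5^2 + 1|_5 = 26 ⇒ 25
(2) 25|_5 = 5^2 ↦ 6^2|_6 = 36 ⇒ 35
(3) 35|_6 = 5·6 + 5 ↦ 5·7 + 5|_7 = 40 ⇒ 39
(4) 39|_7 = 5·7 + 4 ↦ 5·8 + 4|_8 = 44 ⇒ 43

11, 17, 25, 35, 39, 43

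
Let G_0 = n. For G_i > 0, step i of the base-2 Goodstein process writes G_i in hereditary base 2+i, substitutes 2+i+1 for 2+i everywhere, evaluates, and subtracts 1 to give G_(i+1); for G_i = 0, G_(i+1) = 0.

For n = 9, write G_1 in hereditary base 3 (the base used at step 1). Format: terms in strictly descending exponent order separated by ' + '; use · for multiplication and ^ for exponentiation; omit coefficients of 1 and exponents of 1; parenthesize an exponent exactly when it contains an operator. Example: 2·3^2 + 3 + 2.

3^(3 + 1)

[0] 9 ≡ 2^(2 + 1) + 1 (base 2). Lift 3: 82. −1: 81.
[1] 81 ≡ 3^(3 + 1) (base 3). Lift 4: 1024. −1: 1023.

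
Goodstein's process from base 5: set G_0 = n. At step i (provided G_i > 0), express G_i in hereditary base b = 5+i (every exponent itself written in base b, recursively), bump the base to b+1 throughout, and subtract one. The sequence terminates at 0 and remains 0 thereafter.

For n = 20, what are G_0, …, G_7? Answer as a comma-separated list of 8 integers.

20, 23, 25, 27, 29, 31, 33, 35

20 —HB5→ 4·5 —bump→ 4·6 = 24 —(−1)→ 23
23 —HB6→ 3·6 + 5 —bump→ 3·7 + 5 = 26 —(−1)→ 25
25 —HB7→ 3·7 + 4 —bump→ 3·8 + 4 = 28 —(−1)→ 27
27 —HB8→ 3·8 + 3 —bump→ 3·9 + 3 = 30 —(−1)→ 29
29 —HB9→ 3·9 + 2 —bump→ 3·10 + 2 = 32 —(−1)→ 31
31 —HB10→ 3·10 + 1 —bump→ 3·11 + 1 = 34 —(−1)→ 33
33 —HB11→ 3·11 —bump→ 3·12 = 36 —(−1)→ 35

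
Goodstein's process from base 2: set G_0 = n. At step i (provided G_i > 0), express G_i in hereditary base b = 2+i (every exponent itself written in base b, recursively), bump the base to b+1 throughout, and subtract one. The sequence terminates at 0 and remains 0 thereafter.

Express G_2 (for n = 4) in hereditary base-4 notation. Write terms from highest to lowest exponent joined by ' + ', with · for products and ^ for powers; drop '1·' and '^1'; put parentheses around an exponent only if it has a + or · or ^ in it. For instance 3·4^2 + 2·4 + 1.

2·4^2 + 2·4 + 1

G_0=4  [base 2] 2^2  →[2↦3]→  3^3 = 27  −1 ⇒ G_1=26
G_1=26  [base 3] 2·3^2 + 2·3 + 2  →[3↦4]→  2·4^2 + 2·4 + 2 = 42  −1 ⇒ G_2=41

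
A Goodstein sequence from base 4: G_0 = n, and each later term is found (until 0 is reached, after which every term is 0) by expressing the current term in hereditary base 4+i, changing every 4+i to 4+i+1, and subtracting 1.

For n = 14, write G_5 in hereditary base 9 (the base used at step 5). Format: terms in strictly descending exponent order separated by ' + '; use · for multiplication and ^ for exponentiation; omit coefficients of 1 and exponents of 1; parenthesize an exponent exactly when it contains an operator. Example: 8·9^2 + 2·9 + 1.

2·9 + 4

(0) 14|_4 = 3·4 + 2 ↦ 3·5 + 2|_5 = 17 ⇒ 16
(1) 16|_5 = 3·5 + 1 ↦ 3·6 + 1|_6 = 19 ⇒ 18
(2) 18|_6 = 3·6 ↦ 3·7|_7 = 21 ⇒ 20
(3) 20|_7 = 2·7 + 6 ↦ 2·8 + 6|_8 = 22 ⇒ 21
(4) 21|_8 = 2·8 + 5 ↦ 2·9 + 5|_9 = 23 ⇒ 22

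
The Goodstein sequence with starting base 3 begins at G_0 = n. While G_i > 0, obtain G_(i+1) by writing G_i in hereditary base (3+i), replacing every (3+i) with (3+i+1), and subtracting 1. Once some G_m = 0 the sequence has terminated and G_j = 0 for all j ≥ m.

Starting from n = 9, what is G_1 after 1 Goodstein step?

15

(0) 9|_3 = 3^2 ↦ 4^2|_4 = 16 ⇒ 15
(1) 15|_4 = 3·4 + 3 ↦ 3·5 + 3|_5 = 18 ⇒ 17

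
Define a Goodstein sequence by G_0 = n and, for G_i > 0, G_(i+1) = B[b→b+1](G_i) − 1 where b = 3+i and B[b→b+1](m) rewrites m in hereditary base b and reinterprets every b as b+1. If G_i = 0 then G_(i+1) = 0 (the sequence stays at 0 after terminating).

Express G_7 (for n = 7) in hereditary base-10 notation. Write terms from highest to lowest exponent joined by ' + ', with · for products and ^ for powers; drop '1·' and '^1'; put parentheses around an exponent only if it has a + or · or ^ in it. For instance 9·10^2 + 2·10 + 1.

G_0 = 7. HB_3(7) = 2·3 + 1. Bump = 9. G_1 = 8.
G_1 = 8. HB_4(8) = 2·4. Bump = 10. G_2 = 9.
G_2 = 9. HB_5(9) = 5 + 4. Bump = 10. G_3 = 9.
G_3 = 9. HB_6(9) = 6 + 3. Bump = 10. G_4 = 9.
G_4 = 9. HB_7(9) = 7 + 2. Bump = 10. G_5 = 9.
G_5 = 9. HB_8(9) = 8 + 1. Bump = 10. G_6 = 9.
G_6 = 9. HB_9(9) = 9. Bump = 10. G_7 = 9.

9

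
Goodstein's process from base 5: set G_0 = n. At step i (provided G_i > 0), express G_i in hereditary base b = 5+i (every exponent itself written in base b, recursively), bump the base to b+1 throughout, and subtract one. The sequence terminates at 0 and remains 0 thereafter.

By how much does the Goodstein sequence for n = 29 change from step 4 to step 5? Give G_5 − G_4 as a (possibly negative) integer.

G_0 = 29. HB_5(29) = 5^2 + 4. Bump = 40. G_1 = 39.
G_1 = 39. HB_6(39) = 6^2 + 3. Bump = 52. G_2 = 51.
G_2 = 51. HB_7(51) = 7^2 + 2. Bump = 66. G_3 = 65.
G_3 = 65. HB_8(65) = 8^2 + 1. Bump = 82. G_4 = 81.
G_4 = 81. HB_9(81) = 9^2. Bump = 100. G_5 = 99.

18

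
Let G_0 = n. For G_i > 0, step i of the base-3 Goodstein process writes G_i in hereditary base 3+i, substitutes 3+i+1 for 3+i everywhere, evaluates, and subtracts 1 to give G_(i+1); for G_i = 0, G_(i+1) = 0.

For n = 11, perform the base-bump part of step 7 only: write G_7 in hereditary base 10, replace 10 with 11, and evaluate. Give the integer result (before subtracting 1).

56

G_0 = 11. HB_3(11) = 3^2 + 2. Bump = 18. G_1 = 17.
G_1 = 17. HB_4(17) = 4^2 + 1. Bump = 26. G_2 = 25.
G_2 = 25. HB_5(25) = 5^2. Bump = 36. G_3 = 35.
G_3 = 35. HB_6(35) = 5·6 + 5. Bump = 40. G_4 = 39.
G_4 = 39. HB_7(39) = 5·7 + 4. Bump = 44. G_5 = 43.
G_5 = 43. HB_8(43) = 5·8 + 3. Bump = 48. G_6 = 47.
G_6 = 47. HB_9(47) = 5·9 + 2. Bump = 52. G_7 = 51.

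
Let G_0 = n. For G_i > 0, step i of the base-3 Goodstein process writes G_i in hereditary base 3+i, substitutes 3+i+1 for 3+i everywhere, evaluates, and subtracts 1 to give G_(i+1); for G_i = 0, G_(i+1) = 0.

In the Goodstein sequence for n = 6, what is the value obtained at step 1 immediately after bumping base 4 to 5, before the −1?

8

G_0 = 6. HB_3(6) = 2·3. Bump = 8. G_1 = 7.
G_1 = 7. HB_4(7) = 4 + 3. Bump = 8. G_2 = 7.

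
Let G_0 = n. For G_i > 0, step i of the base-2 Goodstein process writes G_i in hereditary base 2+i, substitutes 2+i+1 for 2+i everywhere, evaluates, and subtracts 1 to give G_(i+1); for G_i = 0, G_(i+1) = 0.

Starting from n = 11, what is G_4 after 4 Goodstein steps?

base 2: 11 = 2^(2 + 1) + 2 + 1; at 3: 3^(3 + 1) + 3 + 1 = 85; next = 84
base 3: 84 = 3^(3 + 1) + 3; at 4: 4^(4 + 1) + 4 = 1028; next = 1027
base 4: 1027 = 4^(4 + 1) + 3; at 5: 5^(5 + 1) + 3 = 15628; next = 15627
base 5: 15627 = 5^(5 + 1) + 2; at 6: 6^(6 + 1) + 2 = 279938; next = 279937
base 6: 279937 = 6^(6 + 1) + 1; at 7: 7^(7 + 1) + 1 = 5764802; next = 5764801

279937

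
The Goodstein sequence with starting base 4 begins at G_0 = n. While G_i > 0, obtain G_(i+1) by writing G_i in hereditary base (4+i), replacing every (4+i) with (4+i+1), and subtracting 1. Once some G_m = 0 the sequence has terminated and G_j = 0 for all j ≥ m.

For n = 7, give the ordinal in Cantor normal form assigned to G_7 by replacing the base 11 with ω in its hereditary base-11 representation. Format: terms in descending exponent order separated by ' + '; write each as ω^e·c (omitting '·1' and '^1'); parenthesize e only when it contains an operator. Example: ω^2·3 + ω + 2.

4

step 0: 7 = 4 + 3; sub 5 for 4: 5 + 3; = 8; G_1 = 8−1 = 7
step 1: 7 = 5 + 2; sub 6 for 5: 6 + 2; = 8; G_2 = 8−1 = 7
step 2: 7 = 6 + 1; sub 7 for 6: 7 + 1; = 8; G_3 = 8−1 = 7
step 3: 7 = 7; sub 8 for 7: 8; = 8; G_4 = 8−1 = 7
step 4: 7 = 7; sub 9 for 8: 7; = 7; G_5 = 7−1 = 6
step 5: 6 = 6; sub 10 for 9: 6; = 6; G_6 = 6−1 = 5
step 6: 5 = 5; sub 11 for 10: 5; = 5; G_7 = 5−1 = 4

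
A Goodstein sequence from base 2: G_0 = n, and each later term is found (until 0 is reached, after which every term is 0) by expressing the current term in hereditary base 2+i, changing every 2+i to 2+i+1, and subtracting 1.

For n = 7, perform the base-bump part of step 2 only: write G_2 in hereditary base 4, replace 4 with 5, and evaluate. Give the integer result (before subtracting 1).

3128

(0) 7|_2 = 2^2 + 2 + 1 ↦ 3^3 + 3 + 1|_3 = 31 ⇒ 30
(1) 30|_3 = 3^3 + 3 ↦ 4^4 + 4|_4 = 260 ⇒ 259
(2) 259|_4 = 4^4 + 3 ↦ 5^5 + 3|_5 = 3128 ⇒ 3127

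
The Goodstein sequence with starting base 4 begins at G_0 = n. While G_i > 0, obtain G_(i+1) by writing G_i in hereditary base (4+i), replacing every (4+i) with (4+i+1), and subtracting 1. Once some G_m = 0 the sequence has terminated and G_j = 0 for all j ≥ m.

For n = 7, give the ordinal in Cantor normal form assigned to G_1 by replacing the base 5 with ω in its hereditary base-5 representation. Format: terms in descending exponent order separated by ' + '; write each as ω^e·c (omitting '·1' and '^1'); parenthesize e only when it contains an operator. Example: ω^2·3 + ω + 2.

i=0: 7 = 4 + 3 (b=4); 4→5: 5 + 3 = 8; 8−1 = 7
i=1: 7 = 5 + 2 (b=5); 5→6: 6 + 2 = 8; 8−1 = 7

ω + 2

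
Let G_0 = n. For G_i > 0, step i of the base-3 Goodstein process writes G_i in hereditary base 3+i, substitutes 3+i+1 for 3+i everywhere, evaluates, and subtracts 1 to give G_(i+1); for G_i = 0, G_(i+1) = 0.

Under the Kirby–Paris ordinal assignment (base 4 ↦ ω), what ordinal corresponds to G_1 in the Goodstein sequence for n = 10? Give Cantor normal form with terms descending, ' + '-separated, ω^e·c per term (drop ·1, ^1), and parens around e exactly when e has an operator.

10 —HB3→ 3^2 + 1 —bump→ 4^2 + 1 = 17 —(−1)→ 16
16 —HB4→ 4^2 —bump→ 5^2 = 25 —(−1)→ 24

ω^2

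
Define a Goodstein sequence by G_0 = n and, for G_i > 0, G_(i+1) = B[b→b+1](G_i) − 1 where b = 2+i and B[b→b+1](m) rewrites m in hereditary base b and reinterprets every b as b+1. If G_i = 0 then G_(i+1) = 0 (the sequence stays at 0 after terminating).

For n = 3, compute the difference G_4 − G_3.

-1

3 —HB2→ 2 + 1 —bump→ 3 + 1 = 4 —(−1)→ 3
3 —HB3→ 3 —bump→ 4 = 4 —(−1)→ 3
3 —HB4→ 3 —bump→ 3 = 3 —(−1)→ 2
2 —HB5→ 2 —bump→ 2 = 2 —(−1)→ 1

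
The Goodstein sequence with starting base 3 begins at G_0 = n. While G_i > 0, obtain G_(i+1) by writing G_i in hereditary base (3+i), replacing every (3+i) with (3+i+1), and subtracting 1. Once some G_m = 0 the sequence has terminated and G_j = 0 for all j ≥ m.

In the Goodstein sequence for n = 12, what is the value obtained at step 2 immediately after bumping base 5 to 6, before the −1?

(0) 12|_3 = 3^2 + 3 ↦ 4^2 + 4|_4 = 20 ⇒ 19
(1) 19|_4 = 4^2 + 3 ↦ 5^2 + 3|_5 = 28 ⇒ 27
(2) 27|_5 = 5^2 + 2 ↦ 6^2 + 2|_6 = 38 ⇒ 37

38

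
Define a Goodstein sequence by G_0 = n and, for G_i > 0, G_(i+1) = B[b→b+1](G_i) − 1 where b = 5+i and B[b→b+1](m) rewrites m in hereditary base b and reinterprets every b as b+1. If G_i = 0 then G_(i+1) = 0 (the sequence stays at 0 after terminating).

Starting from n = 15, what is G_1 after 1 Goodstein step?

17

15 —HB5→ 3·5 —bump→ 3·6 = 18 —(−1)→ 17
17 —HB6→ 2·6 + 5 —bump→ 2·7 + 5 = 19 —(−1)→ 18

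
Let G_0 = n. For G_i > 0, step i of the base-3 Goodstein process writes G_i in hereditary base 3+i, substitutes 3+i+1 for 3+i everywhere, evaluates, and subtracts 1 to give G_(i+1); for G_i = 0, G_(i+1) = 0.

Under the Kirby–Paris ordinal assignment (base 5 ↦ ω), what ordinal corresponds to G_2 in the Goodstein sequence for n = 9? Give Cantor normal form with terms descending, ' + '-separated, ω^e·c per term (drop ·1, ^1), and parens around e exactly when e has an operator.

G_0=9  [base 3] 3^2  →[3↦4]→  4^2 = 16  −1 ⇒ G_1=15
G_1=15  [base 4] 3·4 + 3  →[4↦5]→  3·5 + 3 = 18  −1 ⇒ G_2=17
G_2=17  [base 5] 3·5 + 2  →[5↦6]→  3·6 + 2 = 20  −1 ⇒ G_3=19

ω·3 + 2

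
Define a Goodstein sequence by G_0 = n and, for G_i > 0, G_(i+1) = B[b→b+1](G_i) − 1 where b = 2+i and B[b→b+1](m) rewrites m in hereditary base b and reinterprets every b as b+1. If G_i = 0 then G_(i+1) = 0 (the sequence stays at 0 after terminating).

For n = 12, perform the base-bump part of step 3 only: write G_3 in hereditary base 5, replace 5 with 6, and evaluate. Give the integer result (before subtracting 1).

280020

12 —HB2→ 2^(2 + 1) + 2^2 —bump→ 3^(3 + 1) + 3^3 = 108 —(−1)→ 107
107 —HB3→ 3^(3 + 1) + 2·3^2 + 2·3 + 2 —bump→ 4^(4 + 1) + 2·4^2 + 2·4 + 2 = 1066 —(−1)→ 1065
1065 —HB4→ 4^(4 + 1) + 2·4^2 + 2·4 + 1 —bump→ 5^(5 + 1) + 2·5^2 + 2·5 + 1 = 15686 —(−1)→ 15685
15685 —HB5→ 5^(5 + 1) + 2·5^2 + 2·5 —bump→ 6^(6 + 1) + 2·6^2 + 2·6 = 280020 —(−1)→ 280019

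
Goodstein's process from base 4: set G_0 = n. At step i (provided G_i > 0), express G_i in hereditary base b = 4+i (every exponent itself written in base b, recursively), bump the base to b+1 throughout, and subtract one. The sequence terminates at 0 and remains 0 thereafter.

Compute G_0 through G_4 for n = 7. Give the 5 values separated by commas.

base 4: 7 = 4 + 3; at 5: 5 + 3 = 8; next = 7
base 5: 7 = 5 + 2; at 6: 6 + 2 = 8; next = 7
base 6: 7 = 6 + 1; at 7: 7 + 1 = 8; next = 7
base 7: 7 = 7; at 8: 8 = 8; next = 7

7, 7, 7, 7, 7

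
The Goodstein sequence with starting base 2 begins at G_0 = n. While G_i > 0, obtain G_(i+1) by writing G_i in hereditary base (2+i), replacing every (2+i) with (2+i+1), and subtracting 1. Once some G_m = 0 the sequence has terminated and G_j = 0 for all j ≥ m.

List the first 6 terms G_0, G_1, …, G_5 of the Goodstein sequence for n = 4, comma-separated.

4, 26, 41, 60, 83, 109

G_0 = 4. HB_2(4) = 2^2. Bump = 27. G_1 = 26.
G_1 = 26. HB_3(26) = 2·3^2 + 2·3 + 2. Bump = 42. G_2 = 41.
G_2 = 41. HB_4(41) = 2·4^2 + 2·4 + 1. Bump = 61. G_3 = 60.
G_3 = 60. HB_5(60) = 2·5^2 + 2·5. Bump = 84. G_4 = 83.
G_4 = 83. HB_6(83) = 2·6^2 + 6 + 5. Bump = 110. G_5 = 109.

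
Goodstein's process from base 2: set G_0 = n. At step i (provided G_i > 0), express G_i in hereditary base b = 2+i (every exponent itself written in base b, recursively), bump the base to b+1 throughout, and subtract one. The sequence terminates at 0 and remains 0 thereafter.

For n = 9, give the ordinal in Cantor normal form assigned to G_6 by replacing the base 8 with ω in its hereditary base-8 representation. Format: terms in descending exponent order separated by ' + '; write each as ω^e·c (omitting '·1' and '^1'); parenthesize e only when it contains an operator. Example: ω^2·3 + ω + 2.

ω^ω·3 + ω^3·3 + ω^2·3 + ω·2 + 7

step 0: 9 = 2^(2 + 1) + 1; sub 3 for 2: 3^(3 + 1) + 1; = 82; G_1 = 82−1 = 81
step 1: 81 = 3^(3 + 1); sub 4 for 3: 4^(4 + 1); = 1024; G_2 = 1024−1 = 1023
step 2: 1023 = 3·4^4 + 3·4^3 + 3·4^2 + 3·4 + 3; sub 5 for 4: 3·5^5 + 3·5^3 + 3·5^2 + 3·5 + 3; = 9843; G_3 = 9843−1 = 9842
step 3: 9842 = 3·5^5 + 3·5^3 + 3·5^2 + 3·5 + 2; sub 6 for 5: 3·6^6 + 3·6^3 + 3·6^2 + 3·6 + 2; = 140744; G_4 = 140744−1 = 140743
step 4: 140743 = 3·6^6 + 3·6^3 + 3·6^2 + 3·6 + 1; sub 7 for 6: 3·7^7 + 3·7^3 + 3·7^2 + 3·7 + 1; = 2471827; G_5 = 2471827−1 = 2471826
step 5: 2471826 = 3·7^7 + 3·7^3 + 3·7^2 + 3·7; sub 8 for 7: 3·8^8 + 3·8^3 + 3·8^2 + 3·8; = 50333400; G_6 = 50333400−1 = 50333399
step 6: 50333399 = 3·8^8 + 3·8^3 + 3·8^2 + 2·8 + 7; sub 9 for 8: 3·9^9 + 3·9^3 + 3·9^2 + 2·9 + 7; = 1162263922; G_7 = 1162263922−1 = 1162263921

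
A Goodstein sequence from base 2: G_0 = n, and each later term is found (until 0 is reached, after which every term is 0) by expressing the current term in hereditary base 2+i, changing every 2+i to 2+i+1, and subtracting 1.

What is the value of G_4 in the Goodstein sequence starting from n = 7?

step 0: 7 = 2^2 + 2 + 1; sub 3 for 2: 3^3 + 3 + 1; = 31; G_1 = 31−1 = 30
step 1: 30 = 3^3 + 3; sub 4 for 3: 4^4 + 4; = 260; G_2 = 260−1 = 259
step 2: 259 = 4^4 + 3; sub 5 for 4: 5^5 + 3; = 3128; G_3 = 3128−1 = 3127
step 3: 3127 = 5^5 + 2; sub 6 for 5: 6^6 + 2; = 46658; G_4 = 46658−1 = 46657
step 4: 46657 = 6^6 + 1; sub 7 for 6: 7^7 + 1; = 823544; G_5 = 823544−1 = 823543

46657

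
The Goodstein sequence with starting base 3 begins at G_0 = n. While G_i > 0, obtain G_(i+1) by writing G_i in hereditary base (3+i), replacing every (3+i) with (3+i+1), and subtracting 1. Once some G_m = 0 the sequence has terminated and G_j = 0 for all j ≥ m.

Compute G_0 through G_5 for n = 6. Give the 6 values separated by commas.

base 3: 6 = 2·3; at 4: 2·4 = 8; next = 7
base 4: 7 = 4 + 3; at 5: 5 + 3 = 8; next = 7
base 5: 7 = 5 + 2; at 6: 6 + 2 = 8; next = 7
base 6: 7 = 6 + 1; at 7: 7 + 1 = 8; next = 7
base 7: 7 = 7; at 8: 8 = 8; next = 7

6, 7, 7, 7, 7, 7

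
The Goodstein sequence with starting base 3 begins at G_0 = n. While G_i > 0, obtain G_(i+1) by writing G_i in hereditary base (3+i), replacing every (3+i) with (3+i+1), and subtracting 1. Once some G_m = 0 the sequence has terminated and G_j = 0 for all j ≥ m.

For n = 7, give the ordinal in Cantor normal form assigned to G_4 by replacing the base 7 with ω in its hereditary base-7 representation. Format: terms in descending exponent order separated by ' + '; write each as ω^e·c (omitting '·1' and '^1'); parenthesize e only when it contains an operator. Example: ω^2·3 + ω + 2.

step 0: 7 = 2·3 + 1; sub 4 for 3: 2·4 + 1; = 9; G_1 = 9−1 = 8
step 1: 8 = 2·4; sub 5 for 4: 2·5; = 10; G_2 = 10−1 = 9
step 2: 9 = 5 + 4; sub 6 for 5: 6 + 4; = 10; G_3 = 10−1 = 9
step 3: 9 = 6 + 3; sub 7 for 6: 7 + 3; = 10; G_4 = 10−1 = 9
step 4: 9 = 7 + 2; sub 8 for 7: 8 + 2; = 10; G_5 = 10−1 = 9

ω + 2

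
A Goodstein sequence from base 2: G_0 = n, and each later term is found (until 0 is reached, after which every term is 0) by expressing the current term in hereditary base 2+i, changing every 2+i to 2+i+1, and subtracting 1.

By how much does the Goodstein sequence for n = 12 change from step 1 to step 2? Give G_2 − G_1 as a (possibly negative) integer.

958

(0) 12|_2 = 2^(2 + 1) + 2^2 ↦ 3^(3 + 1) + 3^3|_3 = 108 ⇒ 107
(1) 107|_3 = 3^(3 + 1) + 2·3^2 + 2·3 + 2 ↦ 4^(4 + 1) + 2·4^2 + 2·4 + 2|_4 = 1066 ⇒ 1065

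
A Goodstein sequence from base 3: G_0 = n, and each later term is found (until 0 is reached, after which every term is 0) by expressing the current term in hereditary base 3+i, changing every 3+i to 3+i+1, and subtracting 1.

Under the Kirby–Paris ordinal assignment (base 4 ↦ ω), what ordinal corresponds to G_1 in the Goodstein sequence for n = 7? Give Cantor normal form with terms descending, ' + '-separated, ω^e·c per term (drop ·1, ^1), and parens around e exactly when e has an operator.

G_0 = 7. HB_3(7) = 2·3 + 1. Bump = 9. G_1 = 8.
G_1 = 8. HB_4(8) = 2·4. Bump = 10. G_2 = 9.

ω·2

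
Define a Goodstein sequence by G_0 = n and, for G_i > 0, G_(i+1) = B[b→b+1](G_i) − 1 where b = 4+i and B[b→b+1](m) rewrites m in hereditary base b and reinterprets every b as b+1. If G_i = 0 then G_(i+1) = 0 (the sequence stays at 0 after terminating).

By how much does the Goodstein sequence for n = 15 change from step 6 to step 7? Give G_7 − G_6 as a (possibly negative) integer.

1

(0) 15|_4 = 3·4 + 3 ↦ 3·5 + 3|_5 = 18 ⇒ 17
(1) 17|_5 = 3·5 + 2 ↦ 3·6 + 2|_6 = 20 ⇒ 19
(2) 19|_6 = 3·6 + 1 ↦ 3·7 + 1|_7 = 22 ⇒ 21
(3) 21|_7 = 3·7 ↦ 3·8|_8 = 24 ⇒ 23
(4) 23|_8 = 2·8 + 7 ↦ 2·9 + 7|_9 = 25 ⇒ 24
(5) 24|_9 = 2·9 + 6 ↦ 2·10 + 6|_10 = 26 ⇒ 25
(6) 25|_10 = 2·10 + 5 ↦ 2·11 + 5|_11 = 27 ⇒ 26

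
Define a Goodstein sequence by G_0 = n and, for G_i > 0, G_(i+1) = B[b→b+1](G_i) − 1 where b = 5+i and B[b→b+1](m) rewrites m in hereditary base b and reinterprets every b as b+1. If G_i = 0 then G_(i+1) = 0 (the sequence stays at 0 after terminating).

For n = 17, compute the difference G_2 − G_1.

(0) 17|_5 = 3·5 + 2 ↦ 3·6 + 2|_6 = 20 ⇒ 19
(1) 19|_6 = 3·6 + 1 ↦ 3·7 + 1|_7 = 22 ⇒ 21

2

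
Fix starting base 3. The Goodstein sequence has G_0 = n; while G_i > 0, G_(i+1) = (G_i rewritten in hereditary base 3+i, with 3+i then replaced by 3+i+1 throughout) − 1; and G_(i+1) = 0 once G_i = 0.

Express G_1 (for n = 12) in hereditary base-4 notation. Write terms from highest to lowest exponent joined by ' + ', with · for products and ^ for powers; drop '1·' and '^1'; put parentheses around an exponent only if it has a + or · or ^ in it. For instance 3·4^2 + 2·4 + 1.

4^2 + 3

[0] 12 ≡ 3^2 + 3 (base 3). Lift 4: 20. −1: 19.
[1] 19 ≡ 4^2 + 3 (base 4). Lift 5: 28. −1: 27.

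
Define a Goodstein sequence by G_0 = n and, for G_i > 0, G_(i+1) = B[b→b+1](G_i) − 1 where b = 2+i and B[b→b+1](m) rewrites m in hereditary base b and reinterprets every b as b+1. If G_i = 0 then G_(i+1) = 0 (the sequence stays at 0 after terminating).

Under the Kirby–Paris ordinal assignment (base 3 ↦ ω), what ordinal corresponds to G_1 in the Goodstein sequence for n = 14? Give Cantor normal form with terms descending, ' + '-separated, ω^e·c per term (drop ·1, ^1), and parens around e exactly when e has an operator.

[0] 14 ≡ 2^(2 + 1) + 2^2 + 2 (base 2). Lift 3: 111. −1: 110.
[1] 110 ≡ 3^(3 + 1) + 3^3 + 2 (base 3). Lift 4: 1282. −1: 1281.

ω^(ω + 1) + ω^ω + 2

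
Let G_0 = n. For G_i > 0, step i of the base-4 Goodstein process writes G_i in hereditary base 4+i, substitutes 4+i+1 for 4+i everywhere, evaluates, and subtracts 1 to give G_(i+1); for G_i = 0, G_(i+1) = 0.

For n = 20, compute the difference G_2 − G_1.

20 —HB4→ 4^2 + 4 —bump→ 5^2 + 5 = 30 —(−1)→ 29
29 —HB5→ 5^2 + 4 —bump→ 6^2 + 4 = 40 —(−1)→ 39

10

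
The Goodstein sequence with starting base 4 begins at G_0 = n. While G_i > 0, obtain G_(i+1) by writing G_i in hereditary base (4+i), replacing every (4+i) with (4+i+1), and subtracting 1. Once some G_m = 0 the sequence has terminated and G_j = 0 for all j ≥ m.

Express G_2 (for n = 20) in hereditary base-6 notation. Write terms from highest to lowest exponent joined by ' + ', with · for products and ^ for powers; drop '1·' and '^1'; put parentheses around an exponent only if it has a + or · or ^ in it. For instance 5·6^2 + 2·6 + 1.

6^2 + 3

base 4: 20 = 4^2 + 4; at 5: 5^2 + 5 = 30; next = 29
base 5: 29 = 5^2 + 4; at 6: 6^2 + 4 = 40; next = 39
base 6: 39 = 6^2 + 3; at 7: 7^2 + 3 = 52; next = 51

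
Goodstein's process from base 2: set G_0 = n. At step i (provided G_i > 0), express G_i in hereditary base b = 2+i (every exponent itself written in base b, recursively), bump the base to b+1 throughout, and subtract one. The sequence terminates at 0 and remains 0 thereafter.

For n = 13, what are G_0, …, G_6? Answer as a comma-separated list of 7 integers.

G_0 = 13. HB_2(13) = 2^(2 + 1) + 2^2 + 1. Bump = 109. G_1 = 108.
G_1 = 108. HB_3(108) = 3^(3 + 1) + 3^3. Bump = 1280. G_2 = 1279.
G_2 = 1279. HB_4(1279) = 4^(4 + 1) + 3·4^3 + 3·4^2 + 3·4 + 3. Bump = 16093. G_3 = 16092.
G_3 = 16092. HB_5(16092) = 5^(5 + 1) + 3·5^3 + 3·5^2 + 3·5 + 2. Bump = 280712. G_4 = 280711.
G_4 = 280711. HB_6(280711) = 6^(6 + 1) + 3·6^3 + 3·6^2 + 3·6 + 1. Bump = 5765999. G_5 = 5765998.
G_5 = 5765998. HB_7(5765998) = 7^(7 + 1) + 3·7^3 + 3·7^2 + 3·7. Bump = 134219480. G_6 = 134219479.

13, 108, 1279, 16092, 280711, 5765998, 134219479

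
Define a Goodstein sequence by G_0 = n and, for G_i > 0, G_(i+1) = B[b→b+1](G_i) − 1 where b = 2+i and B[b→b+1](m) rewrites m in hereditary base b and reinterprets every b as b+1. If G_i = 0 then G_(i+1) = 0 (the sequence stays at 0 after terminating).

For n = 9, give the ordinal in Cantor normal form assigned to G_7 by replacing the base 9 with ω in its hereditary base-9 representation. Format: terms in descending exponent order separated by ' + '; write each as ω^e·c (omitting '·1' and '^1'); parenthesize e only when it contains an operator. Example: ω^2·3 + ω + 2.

ω^ω·3 + ω^3·3 + ω^2·3 + ω·2 + 6

(0) 9|_2 = 2^(2 + 1) + 1 ↦ 3^(3 + 1) + 1|_3 = 82 ⇒ 81
(1) 81|_3 = 3^(3 + 1) ↦ 4^(4 + 1)|_4 = 1024 ⇒ 1023
(2) 1023|_4 = 3·4^4 + 3·4^3 + 3·4^2 + 3·4 + 3 ↦ 3·5^5 + 3·5^3 + 3·5^2 + 3·5 + 3|_5 = 9843 ⇒ 9842
(3) 9842|_5 = 3·5^5 + 3·5^3 + 3·5^2 + 3·5 + 2 ↦ 3·6^6 + 3·6^3 + 3·6^2 + 3·6 + 2|_6 = 140744 ⇒ 140743
(4) 140743|_6 = 3·6^6 + 3·6^3 + 3·6^2 + 3·6 + 1 ↦ 3·7^7 + 3·7^3 + 3·7^2 + 3·7 + 1|_7 = 2471827 ⇒ 2471826
(5) 2471826|_7 = 3·7^7 + 3·7^3 + 3·7^2 + 3·7 ↦ 3·8^8 + 3·8^3 + 3·8^2 + 3·8|_8 = 50333400 ⇒ 50333399
(6) 50333399|_8 = 3·8^8 + 3·8^3 + 3·8^2 + 2·8 + 7 ↦ 3·9^9 + 3·9^3 + 3·9^2 + 2·9 + 7|_9 = 1162263922 ⇒ 1162263921
(7) 1162263921|_9 = 3·9^9 + 3·9^3 + 3·9^2 + 2·9 + 6 ↦ 3·10^10 + 3·10^3 + 3·10^2 + 2·10 + 6|_10 = 30000003326 ⇒ 30000003325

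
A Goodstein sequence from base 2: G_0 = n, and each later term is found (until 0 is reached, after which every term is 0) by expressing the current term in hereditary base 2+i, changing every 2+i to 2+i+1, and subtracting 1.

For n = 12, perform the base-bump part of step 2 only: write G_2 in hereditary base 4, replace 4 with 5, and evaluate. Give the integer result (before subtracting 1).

15686

step 0: 12 = 2^(2 + 1) + 2^2; sub 3 for 2: 3^(3 + 1) + 3^3; = 108; G_1 = 108−1 = 107
step 1: 107 = 3^(3 + 1) + 2·3^2 + 2·3 + 2; sub 4 for 3: 4^(4 + 1) + 2·4^2 + 2·4 + 2; = 1066; G_2 = 1066−1 = 1065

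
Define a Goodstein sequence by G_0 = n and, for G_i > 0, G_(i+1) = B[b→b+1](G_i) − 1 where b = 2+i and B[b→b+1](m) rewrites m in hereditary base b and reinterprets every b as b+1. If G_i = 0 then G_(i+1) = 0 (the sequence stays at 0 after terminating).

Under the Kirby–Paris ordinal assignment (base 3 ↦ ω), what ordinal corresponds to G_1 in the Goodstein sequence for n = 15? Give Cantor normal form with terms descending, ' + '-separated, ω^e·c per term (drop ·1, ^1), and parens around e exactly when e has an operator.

ω^(ω + 1) + ω^ω + ω

[0] 15 ≡ 2^(2 + 1) + 2^2 + 2 + 1 (base 2). Lift 3: 112. −1: 111.
[1] 111 ≡ 3^(3 + 1) + 3^3 + 3 (base 3). Lift 4: 1284. −1: 1283.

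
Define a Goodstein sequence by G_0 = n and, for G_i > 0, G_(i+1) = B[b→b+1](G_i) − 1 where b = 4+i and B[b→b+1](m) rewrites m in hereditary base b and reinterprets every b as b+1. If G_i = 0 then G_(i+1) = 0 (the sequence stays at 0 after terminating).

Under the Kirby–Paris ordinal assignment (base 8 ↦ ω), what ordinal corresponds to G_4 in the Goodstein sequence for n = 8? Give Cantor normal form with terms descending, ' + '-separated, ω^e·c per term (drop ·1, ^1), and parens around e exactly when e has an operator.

ω + 1

G_0=8  [base 4] 2·4  →[4↦5]→  2·5 = 10  −1 ⇒ G_1=9
G_1=9  [base 5] 5 + 4  →[5↦6]→  6 + 4 = 10  −1 ⇒ G_2=9
G_2=9  [base 6] 6 + 3  →[6↦7]→  7 + 3 = 10  −1 ⇒ G_3=9
G_3=9  [base 7] 7 + 2  →[7↦8]→  8 + 2 = 10  −1 ⇒ G_4=9
G_4=9  [base 8] 8 + 1  →[8↦9]→  9 + 1 = 10  −1 ⇒ G_5=9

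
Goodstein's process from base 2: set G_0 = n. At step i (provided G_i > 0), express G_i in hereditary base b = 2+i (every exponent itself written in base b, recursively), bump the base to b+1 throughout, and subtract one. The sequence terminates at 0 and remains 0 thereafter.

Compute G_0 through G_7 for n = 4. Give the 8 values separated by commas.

4, 26, 41, 60, 83, 109, 139, 173

step 0: 4 = 2^2; sub 3 for 2: 3^3; = 27; G_1 = 27−1 = 26
step 1: 26 = 2·3^2 + 2·3 + 2; sub 4 for 3: 2·4^2 + 2·4 + 2; = 42; G_2 = 42−1 = 41
step 2: 41 = 2·4^2 + 2·4 + 1; sub 5 for 4: 2·5^2 + 2·5 + 1; = 61; G_3 = 61−1 = 60
step 3: 60 = 2·5^2 + 2·5; sub 6 for 5: 2·6^2 + 2·6; = 84; G_4 = 84−1 = 83
step 4: 83 = 2·6^2 + 6 + 5; sub 7 for 6: 2·7^2 + 7 + 5; = 110; G_5 = 110−1 = 109
step 5: 109 = 2·7^2 + 7 + 4; sub 8 for 7: 2·8^2 + 8 + 4; = 140; G_6 = 140−1 = 139
step 6: 139 = 2·8^2 + 8 + 3; sub 9 for 8: 2·9^2 + 9 + 3; = 174; G_7 = 174−1 = 173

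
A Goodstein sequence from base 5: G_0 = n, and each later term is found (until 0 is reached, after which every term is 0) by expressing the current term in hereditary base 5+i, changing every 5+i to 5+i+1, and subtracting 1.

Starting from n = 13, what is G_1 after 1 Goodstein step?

[0] 13 ≡ 2·5 + 3 (base 5). Lift 6: 15. −1: 14.
[1] 14 ≡ 2·6 + 2 (base 6). Lift 7: 16. −1: 15.

14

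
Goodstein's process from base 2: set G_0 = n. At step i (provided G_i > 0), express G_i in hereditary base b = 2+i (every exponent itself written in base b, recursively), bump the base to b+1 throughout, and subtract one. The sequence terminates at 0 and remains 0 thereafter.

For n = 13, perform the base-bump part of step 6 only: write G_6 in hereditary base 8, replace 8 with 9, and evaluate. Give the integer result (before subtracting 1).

base 2: 13 = 2^(2 + 1) + 2^2 + 1; at 3: 3^(3 + 1) + 3^3 + 1 = 109; next = 108
base 3: 108 = 3^(3 + 1) + 3^3; at 4: 4^(4 + 1) + 4^4 = 1280; next = 1279
base 4: 1279 = 4^(4 + 1) + 3·4^3 + 3·4^2 + 3·4 + 3; at 5: 5^(5 + 1) + 3·5^3 + 3·5^2 + 3·5 + 3 = 16093; next = 16092
base 5: 16092 = 5^(5 + 1) + 3·5^3 + 3·5^2 + 3·5 + 2; at 6: 6^(6 + 1) + 3·6^3 + 3·6^2 + 3·6 + 2 = 280712; next = 280711
base 6: 280711 = 6^(6 + 1) + 3·6^3 + 3·6^2 + 3·6 + 1; at 7: 7^(7 + 1) + 3·7^3 + 3·7^2 + 3·7 + 1 = 5765999; next = 5765998
base 7: 5765998 = 7^(7 + 1) + 3·7^3 + 3·7^2 + 3·7; at 8: 8^(8 + 1) + 3·8^3 + 3·8^2 + 3·8 = 134219480; next = 134219479

3486786856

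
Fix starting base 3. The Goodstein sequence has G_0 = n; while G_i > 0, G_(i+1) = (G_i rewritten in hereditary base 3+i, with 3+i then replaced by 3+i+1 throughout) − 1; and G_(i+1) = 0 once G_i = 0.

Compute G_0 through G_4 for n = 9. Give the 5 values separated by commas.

9, 15, 17, 19, 21

[0] 9 ≡ 3^2 (base 3). Lift 4: 16. −1: 15.
[1] 15 ≡ 3·4 + 3 (base 4). Lift 5: 18. −1: 17.
[2] 17 ≡ 3·5 + 2 (base 5). Lift 6: 20. −1: 19.
[3] 19 ≡ 3·6 + 1 (base 6). Lift 7: 22. −1: 21.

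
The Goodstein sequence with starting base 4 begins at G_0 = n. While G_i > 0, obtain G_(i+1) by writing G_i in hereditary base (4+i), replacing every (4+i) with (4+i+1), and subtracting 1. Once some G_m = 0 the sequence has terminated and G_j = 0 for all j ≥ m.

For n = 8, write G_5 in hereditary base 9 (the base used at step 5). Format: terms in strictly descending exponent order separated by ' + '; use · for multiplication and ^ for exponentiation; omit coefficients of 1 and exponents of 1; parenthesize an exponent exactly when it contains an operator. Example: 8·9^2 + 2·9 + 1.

i=0: 8 = 2·4 (b=4); 4→5: 2·5 = 10; 10−1 = 9
i=1: 9 = 5 + 4 (b=5); 5→6: 6 + 4 = 10; 10−1 = 9
i=2: 9 = 6 + 3 (b=6); 6→7: 7 + 3 = 10; 10−1 = 9
i=3: 9 = 7 + 2 (b=7); 7→8: 8 + 2 = 10; 10−1 = 9
i=4: 9 = 8 + 1 (b=8); 8→9: 9 + 1 = 10; 10−1 = 9
i=5: 9 = 9 (b=9); 9→10: 10 = 10; 10−1 = 9

9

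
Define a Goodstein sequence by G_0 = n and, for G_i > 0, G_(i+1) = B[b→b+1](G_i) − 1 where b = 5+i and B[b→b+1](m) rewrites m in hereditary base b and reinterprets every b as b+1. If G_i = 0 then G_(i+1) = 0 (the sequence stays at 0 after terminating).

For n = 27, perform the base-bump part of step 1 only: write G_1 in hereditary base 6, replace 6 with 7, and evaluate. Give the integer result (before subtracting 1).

50

i=0: 27 = 5^2 + 2 (b=5); 5→6: 6^2 + 2 = 38; 38−1 = 37
i=1: 37 = 6^2 + 1 (b=6); 6→7: 7^2 + 1 = 50; 50−1 = 49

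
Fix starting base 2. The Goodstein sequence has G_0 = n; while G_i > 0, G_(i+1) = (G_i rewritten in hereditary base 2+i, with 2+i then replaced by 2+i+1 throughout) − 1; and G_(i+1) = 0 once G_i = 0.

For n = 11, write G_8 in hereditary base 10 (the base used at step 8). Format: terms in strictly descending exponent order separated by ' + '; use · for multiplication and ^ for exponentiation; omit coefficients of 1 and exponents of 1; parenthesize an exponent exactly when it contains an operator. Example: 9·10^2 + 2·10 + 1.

11 —HB2→ 2^(2 + 1) + 2 + 1 —bump→ 3^(3 + 1) + 3 + 1 = 85 —(−1)→ 84
84 —HB3→ 3^(3 + 1) + 3 —bump→ 4^(4 + 1) + 4 = 1028 —(−1)→ 1027
1027 —HB4→ 4^(4 + 1) + 3 —bump→ 5^(5 + 1) + 3 = 15628 —(−1)→ 15627
15627 —HB5→ 5^(5 + 1) + 2 —bump→ 6^(6 + 1) + 2 = 279938 —(−1)→ 279937
279937 —HB6→ 6^(6 + 1) + 1 —bump→ 7^(7 + 1) + 1 = 5764802 —(−1)→ 5764801
5764801 —HB7→ 7^(7 + 1) —bump→ 8^(8 + 1) = 134217728 —(−1)→ 134217727
134217727 —HB8→ 7·8^8 + 7·8^7 + 7·8^6 + 7·8^5 + 7·8^4 + 7·8^3 + 7·8^2 + 7·8 + 7 —bump→ 7·9^9 + 7·9^7 + 7·9^6 + 7·9^5 + 7·9^4 + 7·9^3 + 7·9^2 + 7·9 + 7 = 2749609303 —(−1)→ 2749609302
2749609302 —HB9→ 7·9^9 + 7·9^7 + 7·9^6 + 7·9^5 + 7·9^4 + 7·9^3 + 7·9^2 + 7·9 + 6 —bump→ 7·10^10 + 7·10^7 + 7·10^6 + 7·10^5 + 7·10^4 + 7·10^3 + 7·10^2 + 7·10 + 6 = 70077777776 —(−1)→ 70077777775
70077777775 —HB10→ 7·10^10 + 7·10^7 + 7·10^6 + 7·10^5 + 7·10^4 + 7·10^3 + 7·10^2 + 7·10 + 5 —bump→ 7·11^11 + 7·11^7 + 7·11^6 + 7·11^5 + 7·11^4 + 7·11^3 + 7·11^2 + 7·11 + 5 = 1997331745491 —(−1)→ 1997331745490

7·10^10 + 7·10^7 + 7·10^6 + 7·10^5 + 7·10^4 + 7·10^3 + 7·10^2 + 7·10 + 5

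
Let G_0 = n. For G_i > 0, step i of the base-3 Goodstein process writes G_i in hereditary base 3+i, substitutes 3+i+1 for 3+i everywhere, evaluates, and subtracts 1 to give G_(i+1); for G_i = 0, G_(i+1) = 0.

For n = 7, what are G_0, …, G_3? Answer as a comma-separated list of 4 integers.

(0) 7|_3 = 2·3 + 1 ↦ 2·4 + 1|_4 = 9 ⇒ 8
(1) 8|_4 = 2·4 ↦ 2·5|_5 = 10 ⇒ 9
(2) 9|_5 = 5 + 4 ↦ 6 + 4|_6 = 10 ⇒ 9

7, 8, 9, 9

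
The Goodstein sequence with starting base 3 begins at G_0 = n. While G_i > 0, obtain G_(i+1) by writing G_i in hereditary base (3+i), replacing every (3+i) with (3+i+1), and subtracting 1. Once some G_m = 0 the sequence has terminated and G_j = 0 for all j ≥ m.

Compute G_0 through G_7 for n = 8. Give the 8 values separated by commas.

base 3: 8 = 2·3 + 2; at 4: 2·4 + 2 = 10; next = 9
base 4: 9 = 2·4 + 1; at 5: 2·5 + 1 = 11; next = 10
base 5: 10 = 2·5; at 6: 2·6 = 12; next = 11
base 6: 11 = 6 + 5; at 7: 7 + 5 = 12; next = 11
base 7: 11 = 7 + 4; at 8: 8 + 4 = 12; next = 11
base 8: 11 = 8 + 3; at 9: 9 + 3 = 12; next = 11
base 9: 11 = 9 + 2; at 10: 10 + 2 = 12; next = 11

8, 9, 10, 11, 11, 11, 11, 11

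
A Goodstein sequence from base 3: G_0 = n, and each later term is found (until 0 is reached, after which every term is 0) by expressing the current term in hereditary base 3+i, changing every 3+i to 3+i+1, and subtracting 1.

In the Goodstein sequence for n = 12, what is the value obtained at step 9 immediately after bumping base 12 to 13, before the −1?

94

base 3: 12 = 3^2 + 3; at 4: 4^2 + 4 = 20; next = 19
base 4: 19 = 4^2 + 3; at 5: 5^2 + 3 = 28; next = 27
base 5: 27 = 5^2 + 2; at 6: 6^2 + 2 = 38; next = 37
base 6: 37 = 6^2 + 1; at 7: 7^2 + 1 = 50; next = 49
base 7: 49 = 7^2; at 8: 8^2 = 64; next = 63
base 8: 63 = 7·8 + 7; at 9: 7·9 + 7 = 70; next = 69
base 9: 69 = 7·9 + 6; at 10: 7·10 + 6 = 76; next = 75
base 10: 75 = 7·10 + 5; at 11: 7·11 + 5 = 82; next = 81
base 11: 81 = 7·11 + 4; at 12: 7·12 + 4 = 88; next = 87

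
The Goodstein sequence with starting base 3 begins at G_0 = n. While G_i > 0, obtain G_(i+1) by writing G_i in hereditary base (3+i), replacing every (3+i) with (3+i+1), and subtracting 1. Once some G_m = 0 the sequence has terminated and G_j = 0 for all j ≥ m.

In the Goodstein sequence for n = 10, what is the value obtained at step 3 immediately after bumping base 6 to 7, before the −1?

31

G_0 = 10. HB_3(10) = 3^2 + 1. Bump = 17. G_1 = 16.
G_1 = 16. HB_4(16) = 4^2. Bump = 25. G_2 = 24.
G_2 = 24. HB_5(24) = 4·5 + 4. Bump = 28. G_3 = 27.
G_3 = 27. HB_6(27) = 4·6 + 3. Bump = 31. G_4 = 30.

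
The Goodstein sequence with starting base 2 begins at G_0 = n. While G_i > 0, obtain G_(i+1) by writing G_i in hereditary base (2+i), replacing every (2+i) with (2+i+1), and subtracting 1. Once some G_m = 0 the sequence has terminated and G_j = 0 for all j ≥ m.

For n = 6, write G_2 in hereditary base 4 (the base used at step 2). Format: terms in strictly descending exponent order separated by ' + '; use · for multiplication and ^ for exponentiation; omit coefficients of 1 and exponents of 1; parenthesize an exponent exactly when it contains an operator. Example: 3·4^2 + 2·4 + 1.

step 0: 6 = 2^2 + 2; sub 3 for 2: 3^3 + 3; = 30; G_1 = 30−1 = 29
step 1: 29 = 3^3 + 2; sub 4 for 3: 4^4 + 2; = 258; G_2 = 258−1 = 257
step 2: 257 = 4^4 + 1; sub 5 for 4: 5^5 + 1; = 3126; G_3 = 3126−1 = 3125

4^4 + 1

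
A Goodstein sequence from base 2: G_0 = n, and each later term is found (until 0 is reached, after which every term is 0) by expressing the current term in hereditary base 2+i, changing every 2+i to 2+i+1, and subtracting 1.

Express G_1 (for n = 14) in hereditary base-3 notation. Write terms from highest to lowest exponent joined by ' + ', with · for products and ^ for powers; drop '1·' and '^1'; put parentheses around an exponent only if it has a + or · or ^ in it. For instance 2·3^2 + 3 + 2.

3^(3 + 1) + 3^3 + 2

base 2: 14 = 2^(2 + 1) + 2^2 + 2; at 3: 3^(3 + 1) + 3^3 + 3 = 111; next = 110
base 3: 110 = 3^(3 + 1) + 3^3 + 2; at 4: 4^(4 + 1) + 4^4 + 2 = 1282; next = 1281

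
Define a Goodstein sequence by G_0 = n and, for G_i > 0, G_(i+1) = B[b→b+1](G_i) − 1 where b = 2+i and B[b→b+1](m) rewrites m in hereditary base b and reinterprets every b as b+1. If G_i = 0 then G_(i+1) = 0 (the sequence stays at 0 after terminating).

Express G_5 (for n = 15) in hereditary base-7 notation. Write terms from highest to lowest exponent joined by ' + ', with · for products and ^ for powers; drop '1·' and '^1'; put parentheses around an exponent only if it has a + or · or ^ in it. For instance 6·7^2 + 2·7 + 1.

(0) 15|_2 = 2^(2 + 1) + 2^2 + 2 + 1 ↦ 3^(3 + 1) + 3^3 + 3 + 1|_3 = 112 ⇒ 111
(1) 111|_3 = 3^(3 + 1) + 3^3 + 3 ↦ 4^(4 + 1) + 4^4 + 4|_4 = 1284 ⇒ 1283
(2) 1283|_4 = 4^(4 + 1) + 4^4 + 3 ↦ 5^(5 + 1) + 5^5 + 3|_5 = 18753 ⇒ 18752
(3) 18752|_5 = 5^(5 + 1) + 5^5 + 2 ↦ 6^(6 + 1) + 6^6 + 2|_6 = 326594 ⇒ 326593
(4) 326593|_6 = 6^(6 + 1) + 6^6 + 1 ↦ 7^(7 + 1) + 7^7 + 1|_7 = 6588345 ⇒ 6588344

7^(7 + 1) + 7^7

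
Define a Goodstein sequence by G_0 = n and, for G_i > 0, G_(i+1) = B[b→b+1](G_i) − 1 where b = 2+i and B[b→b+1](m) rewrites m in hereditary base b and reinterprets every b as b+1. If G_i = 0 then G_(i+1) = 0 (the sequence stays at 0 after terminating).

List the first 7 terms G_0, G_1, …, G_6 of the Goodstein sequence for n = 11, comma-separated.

11 —HB2→ 2^(2 + 1) + 2 + 1 —bump→ 3^(3 + 1) + 3 + 1 = 85 —(−1)→ 84
84 —HB3→ 3^(3 + 1) + 3 —bump→ 4^(4 + 1) + 4 = 1028 —(−1)→ 1027
1027 —HB4→ 4^(4 + 1) + 3 —bump→ 5^(5 + 1) + 3 = 15628 —(−1)→ 15627
15627 —HB5→ 5^(5 + 1) + 2 —bump→ 6^(6 + 1) + 2 = 279938 —(−1)→ 279937
279937 —HB6→ 6^(6 + 1) + 1 —bump→ 7^(7 + 1) + 1 = 5764802 —(−1)→ 5764801
5764801 —HB7→ 7^(7 + 1) —bump→ 8^(8 + 1) = 134217728 —(−1)→ 134217727

11, 84, 1027, 15627, 279937, 5764801, 134217727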